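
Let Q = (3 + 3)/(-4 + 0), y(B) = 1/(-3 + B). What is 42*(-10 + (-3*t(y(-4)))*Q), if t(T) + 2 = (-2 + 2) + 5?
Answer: 147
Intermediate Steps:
t(T) = 3 (t(T) = -2 + ((-2 + 2) + 5) = -2 + (0 + 5) = -2 + 5 = 3)
Q = -3/2 (Q = 6/(-4) = 6*(-¼) = -3/2 ≈ -1.5000)
42*(-10 + (-3*t(y(-4)))*Q) = 42*(-10 - 3*3*(-3/2)) = 42*(-10 - 9*(-3/2)) = 42*(-10 + 27/2) = 42*(7/2) = 147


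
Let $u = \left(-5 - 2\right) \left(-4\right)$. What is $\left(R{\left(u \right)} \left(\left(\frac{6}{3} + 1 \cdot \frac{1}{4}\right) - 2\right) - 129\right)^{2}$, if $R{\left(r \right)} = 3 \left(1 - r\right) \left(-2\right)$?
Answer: $\frac{31329}{4} \approx 7832.3$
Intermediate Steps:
$u = 28$ ($u = \left(-7\right) \left(-4\right) = 28$)
$R{\left(r \right)} = -6 + 6 r$ ($R{\left(r \right)} = \left(3 - 3 r\right) \left(-2\right) = -6 + 6 r$)
$\left(R{\left(u \right)} \left(\left(\frac{6}{3} + 1 \cdot \frac{1}{4}\right) - 2\right) - 129\right)^{2} = \left(\left(-6 + 6 \cdot 28\right) \left(\left(\frac{6}{3} + 1 \cdot \frac{1}{4}\right) - 2\right) - 129\right)^{2} = \left(\left(-6 + 168\right) \left(\left(6 \cdot \frac{1}{3} + 1 \cdot \frac{1}{4}\right) - 2\right) - 129\right)^{2} = \left(162 \left(\left(2 + \frac{1}{4}\right) - 2\right) - 129\right)^{2} = \left(162 \left(\frac{9}{4} - 2\right) - 129\right)^{2} = \left(162 \cdot \frac{1}{4} - 129\right)^{2} = \left(\frac{81}{2} - 129\right)^{2} = \left(- \frac{177}{2}\right)^{2} = \frac{31329}{4}$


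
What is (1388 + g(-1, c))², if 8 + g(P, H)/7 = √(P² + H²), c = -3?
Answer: 1774714 + 18648*√10 ≈ 1.8337e+6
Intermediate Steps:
g(P, H) = -56 + 7*√(H² + P²) (g(P, H) = -56 + 7*√(P² + H²) = -56 + 7*√(H² + P²))
(1388 + g(-1, c))² = (1388 + (-56 + 7*√((-3)² + (-1)²)))² = (1388 + (-56 + 7*√(9 + 1)))² = (1388 + (-56 + 7*√10))² = (1332 + 7*√10)²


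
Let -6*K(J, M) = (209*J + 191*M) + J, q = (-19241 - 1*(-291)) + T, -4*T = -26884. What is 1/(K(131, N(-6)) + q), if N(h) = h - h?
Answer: -1/16814 ≈ -5.9474e-5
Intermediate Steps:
T = 6721 (T = -1/4*(-26884) = 6721)
N(h) = 0
q = -12229 (q = (-19241 - 1*(-291)) + 6721 = (-19241 + 291) + 6721 = -18950 + 6721 = -12229)
K(J, M) = -35*J - 191*M/6 (K(J, M) = -((209*J + 191*M) + J)/6 = -((191*M + 209*J) + J)/6 = -(191*M + 210*J)/6 = -35*J - 191*M/6)
1/(K(131, N(-6)) + q) = 1/((-35*131 - 191/6*0) - 12229) = 1/((-4585 + 0) - 12229) = 1/(-4585 - 12229) = 1/(-16814) = -1/16814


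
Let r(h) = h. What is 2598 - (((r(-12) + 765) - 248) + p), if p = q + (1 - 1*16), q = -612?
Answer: 2720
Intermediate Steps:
p = -627 (p = -612 + (1 - 1*16) = -612 + (1 - 16) = -612 - 15 = -627)
2598 - (((r(-12) + 765) - 248) + p) = 2598 - (((-12 + 765) - 248) - 627) = 2598 - ((753 - 248) - 627) = 2598 - (505 - 627) = 2598 - 1*(-122) = 2598 + 122 = 2720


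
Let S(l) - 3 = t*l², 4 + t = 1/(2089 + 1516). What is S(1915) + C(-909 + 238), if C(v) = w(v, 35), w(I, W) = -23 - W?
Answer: -10575583110/721 ≈ -1.4668e+7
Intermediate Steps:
t = -14419/3605 (t = -4 + 1/(2089 + 1516) = -4 + 1/3605 = -14419/3605 ≈ -3.9997)
C(v) = -58 (C(v) = -23 - 1*35 = -23 - 35 = -58)
S(l) = 3 - 14419*l²/3605
S(1915) + C(-909 + 238) = (3 - 14419/3605*1915²) - 58 = (3 - 14419/3605*3667225) - 58 = (3 - 10575543455/721) - 58 = -10575541292/721 - 58 = -10575583110/721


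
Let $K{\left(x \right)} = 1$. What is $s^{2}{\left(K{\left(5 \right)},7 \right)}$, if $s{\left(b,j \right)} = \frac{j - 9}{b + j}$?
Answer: $\frac{1}{16} \approx 0.0625$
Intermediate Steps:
$s{\left(b,j \right)} = \frac{-9 + j}{b + j}$
$s^{2}{\left(K{\left(5 \right)},7 \right)} = \left(\frac{-9 + 7}{1 + 7}\right)^{2} = \left(\frac{1}{8} \left(-2\right)\right)^{2} = \left(- \frac{1}{4}\right)^{2} = \frac{1}{16}$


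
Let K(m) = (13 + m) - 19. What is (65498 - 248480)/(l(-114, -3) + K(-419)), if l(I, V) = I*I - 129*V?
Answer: -91491/6479 ≈ -14.121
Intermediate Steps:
l(I, V) = I**2 - 129*V
K(m) = -6 + m
(65498 - 248480)/(l(-114, -3) + K(-419)) = (65498 - 248480)/(((-114)**2 - 129*(-3)) + (-6 - 419)) = -182982/((12996 + 387) - 425) = -182982/(13383 - 425) = -182982/12958 = -182982*1/12958 = -91491/6479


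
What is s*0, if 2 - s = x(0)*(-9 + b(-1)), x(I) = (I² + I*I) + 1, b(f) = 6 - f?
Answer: 0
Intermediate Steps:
x(I) = 1 + 2*I² (x(I) = (I² + I²) + 1 = 2*I² + 1 = 1 + 2*I²)
s = 4 (s = 2 - (1 + 2*0²)*(-9 + (6 - 1*(-1))) = 2 - (1 + 2*0)*(-9 + (6 + 1)) = 2 - (1 + 0)*(-9 + 7) = 2 - (-2) = 2 - 1*(-2) = 2 + 2 = 4)
s*0 = 4*0 = 0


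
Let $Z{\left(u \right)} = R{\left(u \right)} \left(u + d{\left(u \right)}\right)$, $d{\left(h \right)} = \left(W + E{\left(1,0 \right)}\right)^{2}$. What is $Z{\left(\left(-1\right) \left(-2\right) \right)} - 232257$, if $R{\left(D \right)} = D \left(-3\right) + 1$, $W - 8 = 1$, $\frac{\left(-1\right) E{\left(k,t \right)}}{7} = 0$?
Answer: $-232672$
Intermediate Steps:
$E{\left(k,t \right)} = 0$ ($E{\left(k,t \right)} = \left(-7\right) 0 = 0$)
$W = 9$ ($W = 8 + 1 = 9$)
$R{\left(D \right)} = 1 - 3 D$ ($R{\left(D \right)} = - 3 D + 1 = 1 - 3 D$)
$d{\left(h \right)} = 81$ ($d{\left(h \right)} = \left(9 + 0\right)^{2} = 9^{2} = 81$)
$Z{\left(u \right)} = \left(1 - 3 u\right) \left(81 + u\right)$ ($Z{\left(u \right)} = \left(1 - 3 u\right) \left(u + 81\right) = \left(1 - 3 u\right) \left(81 + u\right)$)
$Z{\left(\left(-1\right) \left(-2\right) \right)} - 232257 = - \left(-1 + 3 \left(\left(-1\right) \left(-2\right)\right)\right) \left(81 - -2\right) - 232257 = - \left(-1 + 3 \cdot 2\right) \left(81 + 2\right) - 232257 = \left(-1\right) \left(-1 + 6\right) 83 - 232257 = \left(-1\right) 5 \cdot 83 - 232257 = -415 - 232257 = -232672$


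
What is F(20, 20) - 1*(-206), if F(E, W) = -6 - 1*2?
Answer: 198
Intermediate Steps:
F(E, W) = -8 (F(E, W) = -6 - 2 = -8)
F(20, 20) - 1*(-206) = -8 - 1*(-206) = -8 + 206 = 198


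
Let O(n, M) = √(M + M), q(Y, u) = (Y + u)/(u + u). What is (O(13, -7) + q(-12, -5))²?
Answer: -1111/100 + 17*I*√14/5 ≈ -11.11 + 12.722*I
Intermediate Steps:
q(Y, u) = (Y + u)/(2*u) (q(Y, u) = (Y + u)/((2*u)) = (Y + u)*(1/(2*u)) = (Y + u)/(2*u))
O(n, M) = √2*√M (O(n, M) = √(2*M) = √2*√M)
(O(13, -7) + q(-12, -5))² = (√2*√(-7) + (½)*(-12 - 5)/(-5))² = (√2*(I*√7) + (½)*(-⅕)*(-17))² = (I*√14 + 17/10)² = (17/10 + I*√14)²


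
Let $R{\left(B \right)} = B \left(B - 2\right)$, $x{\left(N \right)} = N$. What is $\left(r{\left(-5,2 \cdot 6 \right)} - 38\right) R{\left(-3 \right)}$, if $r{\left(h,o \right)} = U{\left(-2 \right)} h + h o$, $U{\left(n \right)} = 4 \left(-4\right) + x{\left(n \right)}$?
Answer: $-120$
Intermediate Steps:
$U{\left(n \right)} = -16 + n$ ($U{\left(n \right)} = 4 \left(-4\right) + n = -16 + n$)
$r{\left(h,o \right)} = - 18 h + h o$ ($r{\left(h,o \right)} = \left(-16 - 2\right) h + h o = - 18 h + h o$)
$R{\left(B \right)} = B \left(-2 + B\right)$
$\left(r{\left(-5,2 \cdot 6 \right)} - 38\right) R{\left(-3 \right)} = \left(- 5 \left(-18 + 2 \cdot 6\right) - 38\right) \left(- 3 \left(-2 - 3\right)\right) = \left(- 5 \left(-18 + 12\right) - 38\right) \left(\left(-3\right) \left(-5\right)\right) = \left(\left(-5\right) \left(-6\right) - 38\right) 15 = \left(30 - 38\right) 15 = \left(-8\right) 15 = -120$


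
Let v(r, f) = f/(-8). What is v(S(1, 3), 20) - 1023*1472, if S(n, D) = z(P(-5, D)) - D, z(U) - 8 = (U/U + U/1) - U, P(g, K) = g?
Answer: -3011717/2 ≈ -1.5059e+6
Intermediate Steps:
z(U) = 9 (z(U) = 8 + ((U/U + U/1) - U) = 8 + ((1 + U*1) - U) = 8 + ((1 + U) - U) = 8 + 1 = 9)
S(n, D) = 9 - D
v(r, f) = -f/8 (v(r, f) = f*(-⅛) = -f/8)
v(S(1, 3), 20) - 1023*1472 = -⅛*20 - 1023*1472 = -5/2 - 1505856 = -3011717/2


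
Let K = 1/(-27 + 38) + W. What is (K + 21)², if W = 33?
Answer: 354025/121 ≈ 2925.8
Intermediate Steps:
K = 364/11 (K = 1/(-27 + 38) + 33 = 1/11 + 33 = 364/11 ≈ 33.091)
(K + 21)² = (364/11 + 21)² = (595/11)² = 354025/121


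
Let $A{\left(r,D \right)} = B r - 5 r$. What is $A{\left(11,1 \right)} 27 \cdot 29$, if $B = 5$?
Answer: $0$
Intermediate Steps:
$A{\left(r,D \right)} = 0$ ($A{\left(r,D \right)} = 5 r - 5 r = 0$)
$A{\left(11,1 \right)} 27 \cdot 29 = 0 \cdot 27 \cdot 29 = 0 \cdot 29 = 0$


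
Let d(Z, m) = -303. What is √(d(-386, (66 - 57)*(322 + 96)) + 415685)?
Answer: √415382 ≈ 644.50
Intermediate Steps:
√(d(-386, (66 - 57)*(322 + 96)) + 415685) = √(-303 + 415685) = √415382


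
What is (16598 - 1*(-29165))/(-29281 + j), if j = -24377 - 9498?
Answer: -45763/63156 ≈ -0.72460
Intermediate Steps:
j = -33875
(16598 - 1*(-29165))/(-29281 + j) = (16598 - 1*(-29165))/(-29281 - 33875) = (16598 + 29165)/(-63156) = 45763*(-1/63156) = -45763/63156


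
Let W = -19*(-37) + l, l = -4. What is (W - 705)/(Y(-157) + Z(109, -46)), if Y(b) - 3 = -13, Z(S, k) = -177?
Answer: 6/187 ≈ 0.032086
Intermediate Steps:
Y(b) = -10 (Y(b) = 3 - 13 = -10)
W = 699 (W = -19*(-37) - 4 = 703 - 4 = 699)
(W - 705)/(Y(-157) + Z(109, -46)) = (699 - 705)/(-10 - 177) = -6/(-187) = -6*(-1/187) = 6/187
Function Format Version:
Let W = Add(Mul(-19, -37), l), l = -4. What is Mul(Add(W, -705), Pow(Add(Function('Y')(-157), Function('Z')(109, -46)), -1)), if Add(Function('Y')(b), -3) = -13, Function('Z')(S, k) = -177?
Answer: Rational(6, 187) ≈ 0.032086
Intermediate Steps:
Function('Y')(b) = -10 (Function('Y')(b) = Add(3, -13) = -10)
W = 699 (W = Add(Mul(-19, -37), -4) = Add(703, -4) = 699)
Mul(Add(W, -705), Pow(Add(Function('Y')(-157), Function('Z')(109, -46)), -1)) = Mul(Add(699, -705), Pow(Add(-10, -177), -1)) = Mul(-6, Pow(-187, -1)) = Mul(-6, Rational(-1, 187)) = Rational(6, 187)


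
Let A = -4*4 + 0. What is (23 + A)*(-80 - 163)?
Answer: -1701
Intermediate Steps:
A = -16 (A = -16 + 0 = -16)
(23 + A)*(-80 - 163) = (23 - 16)*(-80 - 163) = 7*(-243) = -1701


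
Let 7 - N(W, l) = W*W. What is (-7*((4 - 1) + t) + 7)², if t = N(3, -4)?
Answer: 0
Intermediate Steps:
N(W, l) = 7 - W² (N(W, l) = 7 - W*W = 7 - W²)
t = -2 (t = 7 - 1*3² = 7 - 1*9 = 7 - 9 = -2)
(-7*((4 - 1) + t) + 7)² = (-7*((4 - 1) - 2) + 7)² = (-7*(3 - 2) + 7)² = (-7*1 + 7)² = (-7 + 7)² = 0² = 0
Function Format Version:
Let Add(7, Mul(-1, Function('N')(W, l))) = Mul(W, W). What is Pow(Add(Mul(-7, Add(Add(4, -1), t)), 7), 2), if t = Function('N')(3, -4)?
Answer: 0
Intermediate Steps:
Function('N')(W, l) = Add(7, Mul(-1, Pow(W, 2))) (Function('N')(W, l) = Add(7, Mul(-1, Mul(W, W))) = Add(7, Mul(-1, Pow(W, 2))))
t = -2 (t = Add(7, Mul(-1, Pow(3, 2))) = Add(7, Mul(-1, 9)) = Add(7, -9) = -2)
Pow(Add(Mul(-7, Add(Add(4, -1), t)), 7), 2) = Pow(Add(Mul(-7, Add(Add(4, -1), -2)), 7), 2) = Pow(Add(Mul(-7, Add(3, -2)), 7), 2) = Pow(Add(Mul(-7, 1), 7), 2) = Pow(Add(-7, 7), 2) = Pow(0, 2) = 0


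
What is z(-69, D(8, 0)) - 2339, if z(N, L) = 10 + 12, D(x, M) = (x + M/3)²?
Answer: -2317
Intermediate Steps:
D(x, M) = (x + M/3)² (D(x, M) = (x + M*(⅓))² = (x + M/3)²)
z(N, L) = 22
z(-69, D(8, 0)) - 2339 = 22 - 2339 = -2317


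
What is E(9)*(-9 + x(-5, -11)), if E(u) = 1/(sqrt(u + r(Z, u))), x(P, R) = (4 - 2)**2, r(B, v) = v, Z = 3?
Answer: -5*sqrt(2)/6 ≈ -1.1785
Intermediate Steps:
x(P, R) = 4 (x(P, R) = 2**2 = 4)
E(u) = sqrt(2)/(2*sqrt(u)) (E(u) = 1/(sqrt(u + u)) = 1/(sqrt(2*u)) = 1/(sqrt(2)*sqrt(u)) = sqrt(2)/(2*sqrt(u)))
E(9)*(-9 + x(-5, -11)) = (sqrt(2)/(2*sqrt(9)))*(-9 + 4) = ((1/2)*sqrt(2)*(1/3))*(-5) = (sqrt(2)/6)*(-5) = -5*sqrt(2)/6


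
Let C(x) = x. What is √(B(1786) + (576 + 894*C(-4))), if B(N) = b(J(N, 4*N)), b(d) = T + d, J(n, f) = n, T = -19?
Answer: 3*I*√137 ≈ 35.114*I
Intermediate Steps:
b(d) = -19 + d
B(N) = -19 + N
√(B(1786) + (576 + 894*C(-4))) = √((-19 + 1786) + (576 + 894*(-4))) = √(1767 + (576 - 3576)) = √(1767 - 3000) = √(-1233) = 3*I*√137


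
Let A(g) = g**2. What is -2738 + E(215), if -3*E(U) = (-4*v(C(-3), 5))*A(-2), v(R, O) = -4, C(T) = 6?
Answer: -8278/3 ≈ -2759.3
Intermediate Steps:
E(U) = -64/3 (E(U) = -(-4*(-4))*(-2)**2/3 = -16*4/3 = -1/3*64 = -64/3)
-2738 + E(215) = -2738 - 64/3 = -8278/3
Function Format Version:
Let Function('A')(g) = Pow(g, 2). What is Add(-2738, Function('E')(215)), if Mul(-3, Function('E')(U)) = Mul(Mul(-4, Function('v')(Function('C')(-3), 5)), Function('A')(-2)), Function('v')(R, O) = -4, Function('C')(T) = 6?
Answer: Rational(-8278, 3) ≈ -2759.3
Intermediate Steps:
Function('E')(U) = Rational(-64, 3) (Function('E')(U) = Mul(Rational(-1, 3), Mul(Mul(-4, -4), Pow(-2, 2))) = Mul(Rational(-1, 3), Mul(16, 4)) = Mul(Rational(-1, 3), 64) = Rational(-64, 3))
Add(-2738, Function('E')(215)) = Add(-2738, Rational(-64, 3)) = Rational(-8278, 3)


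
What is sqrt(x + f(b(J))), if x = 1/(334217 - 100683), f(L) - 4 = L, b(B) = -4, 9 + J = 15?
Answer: sqrt(4766)/33362 ≈ 0.0020693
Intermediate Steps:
J = 6 (J = -9 + 15 = 6)
f(L) = 4 + L
x = 1/233534 ≈ 4.2820e-6
sqrt(x + f(b(J))) = sqrt(1/233534 + (4 - 4)) = sqrt(1/233534 + 0) = sqrt(1/233534) = sqrt(4766)/33362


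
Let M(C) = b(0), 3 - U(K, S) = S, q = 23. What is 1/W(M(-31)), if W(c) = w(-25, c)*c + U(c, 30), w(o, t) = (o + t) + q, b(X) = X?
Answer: -1/27 ≈ -0.037037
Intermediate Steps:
U(K, S) = 3 - S
M(C) = 0
w(o, t) = 23 + o + t (w(o, t) = (o + t) + 23 = 23 + o + t)
W(c) = -27 + c*(-2 + c) (W(c) = (23 - 25 + c)*c + (3 - 1*30) = (-2 + c)*c + (3 - 30) = c*(-2 + c) - 27 = -27 + c*(-2 + c))
1/W(M(-31)) = 1/(-27 + 0*(-2 + 0)) = 1/(-27 + 0*(-2)) = 1/(-27 + 0) = 1/(-27) = -1/27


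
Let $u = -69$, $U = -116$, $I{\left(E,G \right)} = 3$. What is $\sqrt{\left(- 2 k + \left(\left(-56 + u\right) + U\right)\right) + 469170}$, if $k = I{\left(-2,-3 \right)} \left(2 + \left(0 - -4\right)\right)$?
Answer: $\sqrt{468893} \approx 684.76$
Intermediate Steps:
$k = 18$ ($k = 3 \left(2 + \left(0 - -4\right)\right) = 3 \left(2 + \left(0 + 4\right)\right) = 3 \left(2 + 4\right) = 3 \cdot 6 = 18$)
$\sqrt{\left(- 2 k + \left(\left(-56 + u\right) + U\right)\right) + 469170} = \sqrt{\left(\left(-2\right) 18 - 241\right) + 469170} = \sqrt{\left(-36 - 241\right) + 469170} = \sqrt{-277 + 469170} = \sqrt{468893}$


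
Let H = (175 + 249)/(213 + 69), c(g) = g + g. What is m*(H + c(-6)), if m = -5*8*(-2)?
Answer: -118400/141 ≈ -839.72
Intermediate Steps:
c(g) = 2*g
H = 212/141 (H = 424/282 = 424*(1/282) = 212/141 ≈ 1.5035)
m = 80 (m = -40*(-2) = 80)
m*(H + c(-6)) = 80*(212/141 + 2*(-6)) = 80*(212/141 - 12) = 80*(-1480/141) = -118400/141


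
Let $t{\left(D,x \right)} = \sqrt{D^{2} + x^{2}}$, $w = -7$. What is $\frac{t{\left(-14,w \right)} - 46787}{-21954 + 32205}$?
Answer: $- \frac{46787}{10251} + \frac{7 \sqrt{5}}{10251} \approx -4.5626$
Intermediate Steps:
$\frac{t{\left(-14,w \right)} - 46787}{-21954 + 32205} = \frac{\sqrt{\left(-14\right)^{2} + \left(-7\right)^{2}} - 46787}{-21954 + 32205} = \frac{\sqrt{196 + 49} - 46787}{10251} = \left(\sqrt{245} - 46787\right) \frac{1}{10251} = \left(7 \sqrt{5} - 46787\right) \frac{1}{10251} = \left(-46787 + 7 \sqrt{5}\right) \frac{1}{10251} = - \frac{46787}{10251} + \frac{7 \sqrt{5}}{10251}$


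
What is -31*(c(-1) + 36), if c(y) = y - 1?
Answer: -1054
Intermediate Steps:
c(y) = -1 + y
-31*(c(-1) + 36) = -31*((-1 - 1) + 36) = -31*(-2 + 36) = -31*34 = -1054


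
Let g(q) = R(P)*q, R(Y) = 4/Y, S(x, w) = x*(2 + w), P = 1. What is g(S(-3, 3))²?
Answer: 3600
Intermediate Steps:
g(q) = 4*q (g(q) = (4/1)*q = (4*1)*q = 4*q)
g(S(-3, 3))² = (4*(-3*(2 + 3)))² = (4*(-3*5))² = (4*(-15))² = (-60)² = 3600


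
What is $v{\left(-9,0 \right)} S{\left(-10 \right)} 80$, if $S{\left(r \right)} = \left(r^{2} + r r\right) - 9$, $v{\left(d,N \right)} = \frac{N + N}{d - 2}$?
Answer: $0$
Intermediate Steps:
$v{\left(d,N \right)} = \frac{2 N}{-2 + d}$
$S{\left(r \right)} = -9 + 2 r^{2}$ ($S{\left(r \right)} = \left(r^{2} + r^{2}\right) - 9 = 2 r^{2} - 9 = -9 + 2 r^{2}$)
$v{\left(-9,0 \right)} S{\left(-10 \right)} 80 = 2 \cdot 0 \frac{1}{-2 - 9} \left(-9 + 2 \left(-10\right)^{2}\right) 80 = 2 \cdot 0 \frac{1}{-11} \left(-9 + 2 \cdot 100\right) 80 = 2 \cdot 0 \left(- \frac{1}{11}\right) \left(-9 + 200\right) 80 = 0 \cdot 191 \cdot 80 = 0 \cdot 80 = 0$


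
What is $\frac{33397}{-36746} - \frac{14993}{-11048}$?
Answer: $\frac{90981361}{202984904} \approx 0.44822$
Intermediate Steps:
$\frac{33397}{-36746} - \frac{14993}{-11048} = 33397 \left(- \frac{1}{36746}\right) - - \frac{14993}{11048} = - \frac{33397}{36746} + \frac{14993}{11048} = \frac{90981361}{202984904}$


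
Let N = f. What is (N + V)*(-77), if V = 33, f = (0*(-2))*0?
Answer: -2541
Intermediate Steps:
f = 0 (f = 0*0 = 0)
N = 0
(N + V)*(-77) = (0 + 33)*(-77) = 33*(-77) = -2541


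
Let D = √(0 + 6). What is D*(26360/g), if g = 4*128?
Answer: 3295*√6/64 ≈ 126.11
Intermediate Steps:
g = 512
D = √6 ≈ 2.4495
D*(26360/g) = √6*(26360/512) = √6*(26360*(1/512)) = √6*(3295/64) = 3295*√6/64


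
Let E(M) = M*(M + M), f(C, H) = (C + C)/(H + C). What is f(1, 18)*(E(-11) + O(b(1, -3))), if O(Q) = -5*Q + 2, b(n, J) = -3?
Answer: 518/19 ≈ 27.263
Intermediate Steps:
f(C, H) = 2*C/(C + H) (f(C, H) = (2*C)/(C + H) = 2*C/(C + H))
O(Q) = 2 - 5*Q
E(M) = 2*M² (E(M) = M*(2*M) = 2*M²)
f(1, 18)*(E(-11) + O(b(1, -3))) = (2*1/(1 + 18))*(2*(-11)² + (2 - 5*(-3))) = (2*1/19)*(2*121 + (2 + 15)) = (2*1*(1/19))*(242 + 17) = (2/19)*259 = 518/19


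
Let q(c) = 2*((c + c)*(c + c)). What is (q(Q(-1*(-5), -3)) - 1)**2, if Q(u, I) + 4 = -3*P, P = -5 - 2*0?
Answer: 935089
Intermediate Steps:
P = -5 (P = -5 + 0 = -5)
Q(u, I) = 11 (Q(u, I) = -4 - 3*(-5) = -4 + 15 = 11)
q(c) = 8*c**2 (q(c) = 2*((2*c)*(2*c)) = 2*(4*c**2) = 8*c**2)
(q(Q(-1*(-5), -3)) - 1)**2 = (8*11**2 - 1)**2 = (8*121 - 1)**2 = (968 - 1)**2 = 967**2 = 935089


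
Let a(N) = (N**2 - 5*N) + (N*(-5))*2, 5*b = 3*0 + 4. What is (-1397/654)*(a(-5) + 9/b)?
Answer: -621665/2616 ≈ -237.64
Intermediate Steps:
b = 4/5 (b = (3*0 + 4)/5 = (0 + 4)/5 = (1/5)*4 = 4/5 ≈ 0.80000)
a(N) = N**2 - 15*N (a(N) = (N**2 - 5*N) - 5*N*2 = (N**2 - 5*N) - 10*N = N**2 - 15*N)
(-1397/654)*(a(-5) + 9/b) = (-1397/654)*(-5*(-15 - 5) + 9/(4/5)) = (-1397*1/654)*(-5*(-20) + 9*(5/4)) = -1397*(100 + 45/4)/654 = -1397/654*445/4 = -621665/2616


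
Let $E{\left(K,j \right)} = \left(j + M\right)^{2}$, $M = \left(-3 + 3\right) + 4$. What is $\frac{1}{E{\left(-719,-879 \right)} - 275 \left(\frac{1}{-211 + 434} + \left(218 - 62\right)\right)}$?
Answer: $\frac{223}{161167400} \approx 1.3837 \cdot 10^{-6}$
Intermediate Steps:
$M = 4$ ($M = 0 + 4 = 4$)
$E{\left(K,j \right)} = \left(4 + j\right)^{2}$ ($E{\left(K,j \right)} = \left(j + 4\right)^{2} = \left(4 + j\right)^{2}$)
$\frac{1}{E{\left(-719,-879 \right)} - 275 \left(\frac{1}{-211 + 434} + \left(218 - 62\right)\right)} = \frac{1}{\left(4 - 879\right)^{2} - 275 \left(\frac{1}{-211 + 434} + \left(218 - 62\right)\right)} = \frac{1}{\left(-875\right)^{2} - 275 \left(\frac{1}{223} + 156\right)} = \frac{1}{765625 - 275 \left(\frac{1}{223} + 156\right)} = \frac{1}{765625 - \frac{9566975}{223}} = \frac{1}{\frac{161167400}{223}} = \frac{223}{161167400}$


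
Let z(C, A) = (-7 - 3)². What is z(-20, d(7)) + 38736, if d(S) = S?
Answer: 38836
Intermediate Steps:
z(C, A) = 100 (z(C, A) = (-10)² = 100)
z(-20, d(7)) + 38736 = 100 + 38736 = 38836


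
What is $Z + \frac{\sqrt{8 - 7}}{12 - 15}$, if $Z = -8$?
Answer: $- \frac{25}{3} \approx -8.3333$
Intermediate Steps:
$Z + \frac{\sqrt{8 - 7}}{12 - 15} = -8 + \frac{\sqrt{8 - 7}}{12 - 15} = -8 + \frac{\sqrt{1}}{-3} = -8 - \frac{1}{3} = - \frac{25}{3}$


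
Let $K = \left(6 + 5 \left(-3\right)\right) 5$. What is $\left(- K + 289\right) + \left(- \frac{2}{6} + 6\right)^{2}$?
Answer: $\frac{3295}{9} \approx 366.11$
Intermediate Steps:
$K = -45$ ($K = \left(6 - 15\right) 5 = \left(-9\right) 5 = -45$)
$\left(- K + 289\right) + \left(- \frac{2}{6} + 6\right)^{2} = \left(\left(-1\right) \left(-45\right) + 289\right) + \left(- \frac{2}{6} + 6\right)^{2} = \left(45 + 289\right) + \left(\left(-2\right) \frac{1}{6} + 6\right)^{2} = 334 + \left(- \frac{1}{3} + 6\right)^{2} = 334 + \left(\frac{17}{3}\right)^{2} = 334 + \frac{289}{9} = \frac{3295}{9}$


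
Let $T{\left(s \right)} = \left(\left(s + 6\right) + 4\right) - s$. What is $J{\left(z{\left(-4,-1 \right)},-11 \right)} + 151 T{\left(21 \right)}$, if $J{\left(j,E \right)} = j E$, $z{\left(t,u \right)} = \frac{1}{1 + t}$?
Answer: $\frac{4541}{3} \approx 1513.7$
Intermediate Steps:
$J{\left(j,E \right)} = E j$
$T{\left(s \right)} = 10$ ($T{\left(s \right)} = \left(\left(6 + s\right) + 4\right) - s = \left(10 + s\right) - s = 10$)
$J{\left(z{\left(-4,-1 \right)},-11 \right)} + 151 T{\left(21 \right)} = - \frac{11}{1 - 4} + 151 \cdot 10 = - \frac{11}{-3} + 1510 = \left(-11\right) \left(- \frac{1}{3}\right) + 1510 = \frac{11}{3} + 1510 = \frac{4541}{3}$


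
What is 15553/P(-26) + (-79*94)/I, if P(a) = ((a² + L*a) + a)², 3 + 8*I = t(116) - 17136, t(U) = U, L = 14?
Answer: 5124095487/1392413308 ≈ 3.6800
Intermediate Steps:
I = -17023/8 (I = -3/8 + (116 - 17136)/8 = -3/8 + (⅛)*(-17020) = -3/8 - 4255/2 = -17023/8 ≈ -2127.9)
P(a) = (a² + 15*a)² (P(a) = ((a² + 14*a) + a)² = (a² + 15*a)²)
15553/P(-26) + (-79*94)/I = 15553/(((-26)²*(15 - 26)²)) + (-79*94)/(-17023/8) = 15553/((676*(-11)²)) - 7426*(-8/17023) = 15553/((676*121)) + 59408/17023 = 15553/81796 + 59408/17023 = 5124095487/1392413308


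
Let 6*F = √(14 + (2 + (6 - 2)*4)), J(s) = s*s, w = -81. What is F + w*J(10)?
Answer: -8100 + 2*√2/3 ≈ -8099.1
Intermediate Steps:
J(s) = s²
F = 2*√2/3 (F = √(14 + (2 + (6 - 2)*4))/6 = √(14 + (2 + 4*4))/6 = √(14 + (2 + 16))/6 = √(14 + 18)/6 = √32/6 = (4*√2)/6 = 2*√2/3 ≈ 0.94281)
F + w*J(10) = 2*√2/3 - 81*10² = 2*√2/3 - 81*100 = 2*√2/3 - 8100 = -8100 + 2*√2/3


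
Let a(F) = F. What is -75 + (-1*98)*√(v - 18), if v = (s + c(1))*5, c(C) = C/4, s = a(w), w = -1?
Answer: -75 - 49*I*√87 ≈ -75.0 - 457.04*I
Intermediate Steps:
s = -1
c(C) = C/4 (c(C) = C*(¼) = C/4)
v = -15/4 (v = (-1 + (¼)*1)*5 = (-1 + ¼)*5 = -¾*5 = -15/4 ≈ -3.7500)
-75 + (-1*98)*√(v - 18) = -75 + (-1*98)*√(-15/4 - 18) = -75 - 49*I*√87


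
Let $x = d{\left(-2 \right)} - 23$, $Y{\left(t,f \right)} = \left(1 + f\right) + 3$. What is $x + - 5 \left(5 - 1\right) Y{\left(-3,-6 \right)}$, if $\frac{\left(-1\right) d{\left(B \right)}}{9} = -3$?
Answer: $44$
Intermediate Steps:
$d{\left(B \right)} = 27$ ($d{\left(B \right)} = \left(-9\right) \left(-3\right) = 27$)
$Y{\left(t,f \right)} = 4 + f$
$x = 4$ ($x = 27 - 23 = 4$)
$x + - 5 \left(5 - 1\right) Y{\left(-3,-6 \right)} = 4 + - 5 \left(5 - 1\right) \left(4 - 6\right) = 4 + \left(-5\right) 4 \left(-2\right) = 4 - -40 = 4 + 40 = 44$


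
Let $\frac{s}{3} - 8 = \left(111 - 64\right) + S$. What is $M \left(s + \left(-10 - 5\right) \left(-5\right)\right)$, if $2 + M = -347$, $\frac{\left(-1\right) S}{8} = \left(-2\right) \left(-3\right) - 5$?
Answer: $-75384$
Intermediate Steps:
$S = -8$ ($S = - 8 \left(\left(-2\right) \left(-3\right) - 5\right) = - 8 \left(6 - 5\right) = \left(-8\right) 1 = -8$)
$M = -349$ ($M = -2 - 347 = -349$)
$s = 141$ ($s = 24 + 3 \left(\left(111 - 64\right) - 8\right) = 24 + 3 \left(47 - 8\right) = 24 + 3 \cdot 39 = 24 + 117 = 141$)
$M \left(s + \left(-10 - 5\right) \left(-5\right)\right) = - 349 \left(141 + \left(-10 - 5\right) \left(-5\right)\right) = - 349 \left(141 - -75\right) = - 349 \left(141 + 75\right) = \left(-349\right) 216 = -75384$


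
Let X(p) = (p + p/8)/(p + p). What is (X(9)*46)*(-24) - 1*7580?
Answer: -8201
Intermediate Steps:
X(p) = 9/16 (X(p) = (p + p*(⅛))/((2*p)) = (p + p/8)*(1/(2*p)) = (9*p/8)*(1/(2*p)) = 9/16)
(X(9)*46)*(-24) - 1*7580 = ((9/16)*46)*(-24) - 1*7580 = (207/8)*(-24) - 7580 = -621 - 7580 = -8201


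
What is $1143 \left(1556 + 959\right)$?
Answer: $2874645$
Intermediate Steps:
$1143 \left(1556 + 959\right) = 1143 \cdot 2515 = 2874645$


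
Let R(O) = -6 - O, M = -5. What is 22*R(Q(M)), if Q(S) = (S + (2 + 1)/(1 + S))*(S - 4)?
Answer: -2541/2 ≈ -1270.5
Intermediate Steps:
Q(S) = (-4 + S)*(S + 3/(1 + S)) (Q(S) = (S + 3/(1 + S))*(-4 + S) = (-4 + S)*(S + 3/(1 + S)))
22*R(Q(M)) = 22*(-6 - (-12 + (-5)³ - 1*(-5) - 3*(-5)²)/(1 - 5)) = 22*(-6 - (-12 - 125 + 5 - 3*25)/(-4)) = 22*(-6 - (-1)*(-12 - 125 + 5 - 75)/4) = 22*(-6 - (-1)*(-207)/4) = 22*(-6 - 1*207/4) = 22*(-6 - 207/4) = 22*(-231/4) = -2541/2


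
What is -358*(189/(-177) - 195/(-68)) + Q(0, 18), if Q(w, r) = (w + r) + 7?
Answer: -1242409/2006 ≈ -619.35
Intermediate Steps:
Q(w, r) = 7 + r + w (Q(w, r) = (r + w) + 7 = 7 + r + w)
-358*(189/(-177) - 195/(-68)) + Q(0, 18) = -358*(189/(-177) - 195/(-68)) + (7 + 18 + 0) = -358*(189*(-1/177) - 195*(-1/68)) + 25 = -358*(-63/59 + 195/68) + 25 = -358*7221/4012 + 25 = -1292559/2006 + 25 = -1242409/2006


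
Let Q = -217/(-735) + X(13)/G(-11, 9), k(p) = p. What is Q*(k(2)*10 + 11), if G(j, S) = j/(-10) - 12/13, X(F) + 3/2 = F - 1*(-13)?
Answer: 10389278/2415 ≈ 4302.0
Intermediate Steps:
X(F) = 23/2 + F (X(F) = -3/2 + (F - 1*(-13)) = -3/2 + (F + 13) = -3/2 + (13 + F) = 23/2 + F)
G(j, S) = -12/13 - j/10 (G(j, S) = j*(-1/10) - 12*1/13 = -j/10 - 12/13 = -12/13 - j/10)
Q = 335138/2415 (Q = -217/(-735) + (23/2 + 13)/(-12/13 - 1/10*(-11)) = -217*(-1/735) + 49/(2*(-12/13 + 11/10)) = 31/105 + 49/(2*(23/130)) = 31/105 + (49/2)*(130/23) = 31/105 + 3185/23 = 335138/2415 ≈ 138.77)
Q*(k(2)*10 + 11) = 335138*(2*10 + 11)/2415 = 335138*(20 + 11)/2415 = (335138/2415)*31 = 10389278/2415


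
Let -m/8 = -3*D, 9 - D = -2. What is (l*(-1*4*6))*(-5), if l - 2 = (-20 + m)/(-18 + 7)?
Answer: -26640/11 ≈ -2421.8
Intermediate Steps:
D = 11 (D = 9 - 1*(-2) = 9 + 2 = 11)
m = 264 (m = -(-24)*11 = -8*(-33) = 264)
l = -222/11 (l = 2 + (-20 + 264)/(-18 + 7) = 2 + 244/(-11) = 2 + 244*(-1/11) = 2 - 244/11 = -222/11 ≈ -20.182)
(l*(-1*4*6))*(-5) = -222*(-1*4)*6/11*(-5) = -(-888)*6/11*(-5) = -222/11*(-24)*(-5) = (5328/11)*(-5) = -26640/11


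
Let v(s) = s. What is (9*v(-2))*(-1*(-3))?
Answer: -54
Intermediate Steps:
(9*v(-2))*(-1*(-3)) = (9*(-2))*(-1*(-3)) = -18*3 = -54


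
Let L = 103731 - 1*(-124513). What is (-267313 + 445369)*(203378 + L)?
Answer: 76852886832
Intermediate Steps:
L = 228244 (L = 103731 + 124513 = 228244)
(-267313 + 445369)*(203378 + L) = (-267313 + 445369)*(203378 + 228244) = 178056*431622 = 76852886832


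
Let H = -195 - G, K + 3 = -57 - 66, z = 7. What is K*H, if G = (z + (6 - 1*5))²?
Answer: 32634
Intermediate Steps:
K = -126 (K = -3 + (-57 - 66) = -3 - 123 = -126)
G = 64 (G = (7 + (6 - 1*5))² = (7 + (6 - 5))² = (7 + 1)² = 8² = 64)
H = -259 (H = -195 - 1*64 = -195 - 64 = -259)
K*H = -126*(-259) = 32634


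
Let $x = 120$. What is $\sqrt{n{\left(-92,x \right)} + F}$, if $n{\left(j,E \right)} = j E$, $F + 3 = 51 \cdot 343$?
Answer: $5 \sqrt{258} \approx 80.312$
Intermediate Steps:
$F = 17490$ ($F = -3 + 51 \cdot 343 = -3 + 17493 = 17490$)
$n{\left(j,E \right)} = E j$
$\sqrt{n{\left(-92,x \right)} + F} = \sqrt{120 \left(-92\right) + 17490} = \sqrt{-11040 + 17490} = \sqrt{6450} = 5 \sqrt{258}$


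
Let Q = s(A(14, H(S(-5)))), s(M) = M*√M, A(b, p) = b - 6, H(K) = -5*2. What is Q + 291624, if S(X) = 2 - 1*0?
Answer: 291624 + 16*√2 ≈ 2.9165e+5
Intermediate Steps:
S(X) = 2 (S(X) = 2 + 0 = 2)
H(K) = -10
A(b, p) = -6 + b
s(M) = M^(3/2)
Q = 16*√2 (Q = (-6 + 14)^(3/2) = 8^(3/2) = 16*√2 ≈ 22.627)
Q + 291624 = 16*√2 + 291624 = 291624 + 16*√2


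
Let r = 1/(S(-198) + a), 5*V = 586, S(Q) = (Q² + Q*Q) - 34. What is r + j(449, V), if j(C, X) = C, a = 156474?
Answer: 105446753/234848 ≈ 449.00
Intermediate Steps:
S(Q) = -34 + 2*Q² (S(Q) = (Q² + Q²) - 34 = 2*Q² - 34 = -34 + 2*Q²)
V = 586/5 (V = (⅕)*586 = 586/5 ≈ 117.20)
r = 1/234848 (r = 1/((-34 + 2*(-198)²) + 156474) = 1/((-34 + 2*39204) + 156474) = 1/((-34 + 78408) + 156474) = 1/(78374 + 156474) = 1/234848 ≈ 4.2581e-6)
r + j(449, V) = 1/234848 + 449 = 105446753/234848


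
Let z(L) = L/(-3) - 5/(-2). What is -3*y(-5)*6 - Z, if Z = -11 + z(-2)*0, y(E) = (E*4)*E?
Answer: -1789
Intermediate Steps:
y(E) = 4*E² (y(E) = (4*E)*E = 4*E²)
z(L) = 5/2 - L/3 (z(L) = L*(-⅓) - 5*(-½) = -L/3 + 5/2 = 5/2 - L/3)
Z = -11 (Z = -11 + (5/2 - ⅓*(-2))*0 = -11 + (5/2 + ⅔)*0 = -11 + (19/6)*0 = -11 + 0 = -11)
-3*y(-5)*6 - Z = -12*(-5)²*6 - 1*(-11) = -12*25*6 + 11 = -3*100*6 + 11 = -300*6 + 11 = -1800 + 11 = -1789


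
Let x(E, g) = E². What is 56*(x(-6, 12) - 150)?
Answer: -6384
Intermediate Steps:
56*(x(-6, 12) - 150) = 56*((-6)² - 150) = 56*(36 - 150) = 56*(-114) = -6384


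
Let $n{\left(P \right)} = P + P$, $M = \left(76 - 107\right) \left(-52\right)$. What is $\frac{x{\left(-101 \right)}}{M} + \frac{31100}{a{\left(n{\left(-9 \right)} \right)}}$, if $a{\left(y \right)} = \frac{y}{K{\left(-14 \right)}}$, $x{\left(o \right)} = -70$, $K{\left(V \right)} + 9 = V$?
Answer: $\frac{288265585}{7254} \approx 39739.0$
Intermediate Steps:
$K{\left(V \right)} = -9 + V$
$M = 1612$ ($M = \left(-31\right) \left(-52\right) = 1612$)
$n{\left(P \right)} = 2 P$
$a{\left(y \right)} = - \frac{y}{23}$ ($a{\left(y \right)} = \frac{y}{-9 - 14} = \frac{y}{-23} = y \left(- \frac{1}{23}\right) = - \frac{y}{23}$)
$\frac{x{\left(-101 \right)}}{M} + \frac{31100}{a{\left(n{\left(-9 \right)} \right)}} = - \frac{70}{1612} + \frac{31100}{\left(- \frac{1}{23}\right) 2 \left(-9\right)} = \left(-70\right) \frac{1}{1612} + \frac{31100}{\left(- \frac{1}{23}\right) \left(-18\right)} = - \frac{35}{806} + \frac{31100}{\frac{18}{23}} = - \frac{35}{806} + 31100 \cdot \frac{23}{18} = - \frac{35}{806} + \frac{357650}{9} = \frac{288265585}{7254}$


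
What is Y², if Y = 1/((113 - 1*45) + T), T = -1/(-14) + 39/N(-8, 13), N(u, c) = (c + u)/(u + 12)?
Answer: 4900/48288601 ≈ 0.00010147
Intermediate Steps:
N(u, c) = (c + u)/(12 + u)
T = 2189/70 (T = -1/(-14) + 39/(((13 - 8)/(12 - 8))) = -1*(-1/14) + 39/((5/4)) = 1/14 + 39/(((¼)*5)) = 1/14 + 39/(5/4) = 1/14 + 39*(⅘) = 1/14 + 156/5 = 2189/70 ≈ 31.271)
Y = 70/6949 (Y = 1/((113 - 1*45) + 2189/70) = 1/((113 - 45) + 2189/70) = 1/(68 + 2189/70) = 1/(6949/70) = 70/6949 ≈ 0.010073)
Y² = (70/6949)² = 4900/48288601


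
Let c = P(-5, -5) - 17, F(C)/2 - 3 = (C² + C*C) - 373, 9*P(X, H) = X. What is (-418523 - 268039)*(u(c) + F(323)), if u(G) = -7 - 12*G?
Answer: -286145081506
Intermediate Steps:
P(X, H) = X/9
F(C) = -740 + 4*C² (F(C) = 6 + 2*((C² + C*C) - 373) = 6 + 2*((C² + C²) - 373) = 6 + 2*(2*C² - 373) = 6 + 2*(-373 + 2*C²) = 6 + (-746 + 4*C²) = -740 + 4*C²)
c = -158/9 (c = (⅑)*(-5) - 17 = -5/9 - 17 = -158/9 ≈ -17.556)
(-418523 - 268039)*(u(c) + F(323)) = (-418523 - 268039)*((-7 - 12*(-158/9)) + (-740 + 4*323²)) = -686562*((-7 + 632/3) + (-740 + 4*104329)) = -686562*(611/3 + (-740 + 417316)) = -686562*(611/3 + 416576) = -686562*1250339/3 = -286145081506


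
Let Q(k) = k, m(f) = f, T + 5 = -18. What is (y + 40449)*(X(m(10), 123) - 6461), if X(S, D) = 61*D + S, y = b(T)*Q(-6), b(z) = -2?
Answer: 42564972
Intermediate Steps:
T = -23 (T = -5 - 18 = -23)
y = 12 (y = -2*(-6) = 12)
X(S, D) = S + 61*D
(y + 40449)*(X(m(10), 123) - 6461) = (12 + 40449)*((10 + 61*123) - 6461) = 40461*((10 + 7503) - 6461) = 40461*(7513 - 6461) = 40461*1052 = 42564972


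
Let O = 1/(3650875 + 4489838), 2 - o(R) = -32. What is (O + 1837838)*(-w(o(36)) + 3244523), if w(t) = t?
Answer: 48541811231338344055/8140713 ≈ 5.9628e+12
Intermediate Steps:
o(R) = 34 (o(R) = 2 - 1*(-32) = 2 + 32 = 34)
O = 1/8140713 ≈ 1.2284e-7
(O + 1837838)*(-w(o(36)) + 3244523) = (1/8140713 + 1837838)*(-1*34 + 3244523) = 14961311698495*(-34 + 3244523)/8140713 = (14961311698495/8140713)*3244489 = 48541811231338344055/8140713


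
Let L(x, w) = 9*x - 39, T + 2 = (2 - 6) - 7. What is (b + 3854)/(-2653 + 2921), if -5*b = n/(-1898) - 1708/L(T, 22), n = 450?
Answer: 27415597/1907490 ≈ 14.373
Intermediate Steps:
T = -13 (T = -2 + ((2 - 6) - 7) = -2 + (-4 - 7) = -2 - 11 = -13)
L(x, w) = -39 + 9*x
b = -30496/14235 (b = -(450/(-1898) - 1708/(-39 + 9*(-13)))/5 = -(450*(-1/1898) - 1708/(-39 - 117))/5 = -(-225/949 - 1708/(-156))/5 = -(-225/949 - 1708*(-1/156))/5 = -(-225/949 + 427/39)/5 = -⅕*30496/2847 = -30496/14235 ≈ -2.1423)
(b + 3854)/(-2653 + 2921) = (-30496/14235 + 3854)/(-2653 + 2921) = (54831194/14235)/268 = (54831194/14235)*(1/268) = 27415597/1907490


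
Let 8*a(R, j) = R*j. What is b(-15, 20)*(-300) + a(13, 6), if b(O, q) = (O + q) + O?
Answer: 12039/4 ≈ 3009.8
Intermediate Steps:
a(R, j) = R*j/8 (a(R, j) = (R*j)/8 = R*j/8)
b(O, q) = q + 2*O
b(-15, 20)*(-300) + a(13, 6) = (20 + 2*(-15))*(-300) + (⅛)*13*6 = (20 - 30)*(-300) + 39/4 = -10*(-300) + 39/4 = 3000 + 39/4 = 12039/4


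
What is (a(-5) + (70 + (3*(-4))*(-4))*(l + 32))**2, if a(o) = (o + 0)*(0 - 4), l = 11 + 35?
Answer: 85082176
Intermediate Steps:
l = 46
a(o) = -4*o (a(o) = o*(-4) = -4*o)
(a(-5) + (70 + (3*(-4))*(-4))*(l + 32))**2 = (-4*(-5) + (70 + (3*(-4))*(-4))*(46 + 32))**2 = (20 + (70 - 12*(-4))*78)**2 = (20 + (70 + 48)*78)**2 = (20 + 118*78)**2 = (20 + 9204)**2 = 9224**2 = 85082176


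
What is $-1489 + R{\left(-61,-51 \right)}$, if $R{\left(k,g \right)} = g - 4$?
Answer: $-1544$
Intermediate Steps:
$R{\left(k,g \right)} = -4 + g$ ($R{\left(k,g \right)} = g - 4 = -4 + g$)
$-1489 + R{\left(-61,-51 \right)} = -1489 - 55 = -1544$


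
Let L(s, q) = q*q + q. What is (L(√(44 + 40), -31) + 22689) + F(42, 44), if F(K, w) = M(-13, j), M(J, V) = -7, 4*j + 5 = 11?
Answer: 23612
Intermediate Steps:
j = 3/2 (j = -5/4 + (¼)*11 = -5/4 + 11/4 = 3/2 ≈ 1.5000)
F(K, w) = -7
L(s, q) = q + q² (L(s, q) = q² + q = q + q²)
(L(√(44 + 40), -31) + 22689) + F(42, 44) = (-31*(1 - 31) + 22689) - 7 = (-31*(-30) + 22689) - 7 = (930 + 22689) - 7 = 23619 - 7 = 23612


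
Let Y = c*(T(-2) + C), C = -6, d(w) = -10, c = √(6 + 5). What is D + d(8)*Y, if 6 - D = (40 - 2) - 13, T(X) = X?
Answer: -19 + 80*√11 ≈ 246.33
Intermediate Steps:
c = √11 ≈ 3.3166
D = -19 (D = 6 - ((40 - 2) - 13) = 6 - (38 - 13) = 6 - 1*25 = 6 - 25 = -19)
Y = -8*√11 (Y = √11*(-2 - 6) = √11*(-8) = -8*√11 ≈ -26.533)
D + d(8)*Y = -19 - (-80)*√11 = -19 + 80*√11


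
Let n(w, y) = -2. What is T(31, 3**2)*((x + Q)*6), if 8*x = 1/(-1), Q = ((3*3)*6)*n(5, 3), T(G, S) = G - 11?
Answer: -12975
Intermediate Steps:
T(G, S) = -11 + G
Q = -108 (Q = ((3*3)*6)*(-2) = (9*6)*(-2) = 54*(-2) = -108)
x = -1/8 (x = (1/8)/(-1) = (1/8)*(-1) = -1/8 ≈ -0.12500)
T(31, 3**2)*((x + Q)*6) = (-11 + 31)*((-1/8 - 108)*6) = 20*(-865/8*6) = 20*(-2595/4) = -12975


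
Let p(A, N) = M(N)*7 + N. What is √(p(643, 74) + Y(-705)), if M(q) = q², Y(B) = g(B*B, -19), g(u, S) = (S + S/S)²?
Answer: √38730 ≈ 196.80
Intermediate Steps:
g(u, S) = (1 + S)² (g(u, S) = (S + 1)² = (1 + S)²)
Y(B) = 324 (Y(B) = (1 - 19)² = (-18)² = 324)
p(A, N) = N + 7*N² (p(A, N) = N²*7 + N = 7*N² + N = N + 7*N²)
√(p(643, 74) + Y(-705)) = √(74*(1 + 7*74) + 324) = √(74*(1 + 518) + 324) = √(74*519 + 324) = √(38406 + 324) = √38730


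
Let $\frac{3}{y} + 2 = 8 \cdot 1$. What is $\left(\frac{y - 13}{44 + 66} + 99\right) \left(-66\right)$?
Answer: $- \frac{13053}{2} \approx -6526.5$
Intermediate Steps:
$y = \frac{1}{2}$ ($y = \frac{3}{-2 + 8 \cdot 1} = \frac{3}{-2 + 8} = \frac{3}{6} = 3 \cdot \frac{1}{6} = \frac{1}{2} \approx 0.5$)
$\left(\frac{y - 13}{44 + 66} + 99\right) \left(-66\right) = \left(\frac{\frac{1}{2} - 13}{44 + 66} + 99\right) \left(-66\right) = \left(- \frac{25}{2 \cdot 110} + 99\right) \left(-66\right) = \left(\left(- \frac{25}{2}\right) \frac{1}{110} + 99\right) \left(-66\right) = \left(- \frac{5}{44} + 99\right) \left(-66\right) = \frac{4351}{44} \left(-66\right) = - \frac{13053}{2}$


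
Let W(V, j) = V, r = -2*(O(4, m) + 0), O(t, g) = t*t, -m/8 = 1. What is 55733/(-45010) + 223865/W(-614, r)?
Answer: -2527595928/6909035 ≈ -365.84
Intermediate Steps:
m = -8 (m = -8*1 = -8)
O(t, g) = t**2
r = -32 (r = -2*(4**2 + 0) = -2*(16 + 0) = -2*16 = -32)
55733/(-45010) + 223865/W(-614, r) = 55733/(-45010) + 223865/(-614) = 55733*(-1/45010) + 223865*(-1/614) = -55733/45010 - 223865/614 = -2527595928/6909035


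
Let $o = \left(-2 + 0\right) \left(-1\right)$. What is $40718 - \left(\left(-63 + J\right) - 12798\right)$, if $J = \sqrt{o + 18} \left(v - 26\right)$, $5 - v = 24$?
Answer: $53579 + 90 \sqrt{5} \approx 53780.0$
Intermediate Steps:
$v = -19$ ($v = 5 - 24 = -19$)
$o = 2$ ($o = \left(-2\right) \left(-1\right) = 2$)
$J = - 90 \sqrt{5}$ ($J = \sqrt{2 + 18} \left(-19 - 26\right) = \sqrt{20} \left(-45\right) = 2 \sqrt{5} \left(-45\right) = - 90 \sqrt{5} \approx -201.25$)
$40718 - \left(\left(-63 + J\right) - 12798\right) = 40718 - \left(\left(-63 - 90 \sqrt{5}\right) - 12798\right) = 40718 - \left(-12861 - 90 \sqrt{5}\right) = 40718 + \left(12861 + 90 \sqrt{5}\right) = 53579 + 90 \sqrt{5}$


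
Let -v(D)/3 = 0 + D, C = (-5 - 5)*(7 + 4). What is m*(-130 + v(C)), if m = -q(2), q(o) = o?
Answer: -400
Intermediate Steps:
C = -110 (C = -10*11 = -110)
m = -2 (m = -1*2 = -2)
v(D) = -3*D (v(D) = -3*(0 + D) = -3*D)
m*(-130 + v(C)) = -2*(-130 - 3*(-110)) = -2*(-130 + 330) = -2*200 = -400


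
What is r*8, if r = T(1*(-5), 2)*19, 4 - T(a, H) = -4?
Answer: 1216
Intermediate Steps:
T(a, H) = 8 (T(a, H) = 4 - 1*(-4) = 4 + 4 = 8)
r = 152 (r = 8*19 = 152)
r*8 = 152*8 = 1216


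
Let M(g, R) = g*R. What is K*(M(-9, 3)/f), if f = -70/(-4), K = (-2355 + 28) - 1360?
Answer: 199098/35 ≈ 5688.5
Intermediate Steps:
M(g, R) = R*g
K = -3687 (K = -2327 - 1360 = -3687)
f = 35/2 (f = -70*(-1/4) = 35/2 ≈ 17.500)
K*(M(-9, 3)/f) = -3687*3*(-9)/35/2 = -(-99549)*2/35 = -3687*(-54/35) = 199098/35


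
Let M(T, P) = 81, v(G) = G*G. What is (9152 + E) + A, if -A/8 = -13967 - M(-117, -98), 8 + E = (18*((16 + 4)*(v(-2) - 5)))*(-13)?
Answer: 126208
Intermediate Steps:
v(G) = G**2
E = 4672 (E = -8 + (18*((16 + 4)*((-2)**2 - 5)))*(-13) = -8 + (18*(20*(4 - 5)))*(-13) = -8 + (18*(20*(-1)))*(-13) = -8 + (18*(-20))*(-13) = -8 - 360*(-13) = -8 + 4680 = 4672)
A = 112384 (A = -8*(-13967 - 1*81) = -8*(-13967 - 81) = -8*(-14048) = 112384)
(9152 + E) + A = (9152 + 4672) + 112384 = 13824 + 112384 = 126208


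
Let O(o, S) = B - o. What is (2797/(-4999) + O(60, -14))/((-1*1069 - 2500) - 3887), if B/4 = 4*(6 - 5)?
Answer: 222753/37272544 ≈ 0.0059763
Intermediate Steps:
B = 16 (B = 4*(4*(6 - 5)) = 4*(4*1) = 4*4 = 16)
O(o, S) = 16 - o
(2797/(-4999) + O(60, -14))/((-1*1069 - 2500) - 3887) = (2797/(-4999) + (16 - 1*60))/((-1*1069 - 2500) - 3887) = (2797*(-1/4999) + (16 - 60))/((-1069 - 2500) - 3887) = (-2797/4999 - 44)/(-3569 - 3887) = -222753/4999/(-7456) = -222753/4999*(-1/7456) = 222753/37272544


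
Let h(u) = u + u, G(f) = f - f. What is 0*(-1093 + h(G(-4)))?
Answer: 0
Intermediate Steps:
G(f) = 0
h(u) = 2*u
0*(-1093 + h(G(-4))) = 0*(-1093 + 2*0) = 0*(-1093 + 0) = 0*(-1093) = 0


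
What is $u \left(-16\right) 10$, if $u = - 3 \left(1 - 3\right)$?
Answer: $-960$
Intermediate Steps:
$u = 6$ ($u = \left(-3\right) \left(-2\right) = 6$)
$u \left(-16\right) 10 = 6 \left(-16\right) 10 = \left(-96\right) 10 = -960$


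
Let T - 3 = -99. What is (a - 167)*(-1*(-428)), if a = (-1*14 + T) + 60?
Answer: -92876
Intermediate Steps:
T = -96 (T = 3 - 99 = -96)
a = -50 (a = (-1*14 - 96) + 60 = (-14 - 96) + 60 = -110 + 60 = -50)
(a - 167)*(-1*(-428)) = (-50 - 167)*(-1*(-428)) = -217*428 = -92876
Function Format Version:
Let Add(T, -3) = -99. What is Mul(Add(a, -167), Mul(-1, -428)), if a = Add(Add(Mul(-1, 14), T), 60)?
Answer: -92876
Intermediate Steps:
T = -96 (T = Add(3, -99) = -96)
a = -50 (a = Add(Add(Mul(-1, 14), -96), 60) = Add(Add(-14, -96), 60) = Add(-110, 60) = -50)
Mul(Add(a, -167), Mul(-1, -428)) = Mul(Add(-50, -167), Mul(-1, -428)) = Mul(-217, 428) = -92876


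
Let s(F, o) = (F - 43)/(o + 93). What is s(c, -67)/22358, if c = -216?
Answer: -37/83044 ≈ -0.00044555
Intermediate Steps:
s(F, o) = (-43 + F)/(93 + o)
s(c, -67)/22358 = ((-43 - 216)/(93 - 67))/22358 = (-259/26)*(1/22358) = ((1/26)*(-259))*(1/22358) = -259/26*1/22358 = -37/83044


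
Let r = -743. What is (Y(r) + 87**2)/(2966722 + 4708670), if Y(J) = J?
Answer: 3413/3837696 ≈ 0.00088934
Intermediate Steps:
(Y(r) + 87**2)/(2966722 + 4708670) = (-743 + 87**2)/(2966722 + 4708670) = (-743 + 7569)/7675392 = 6826*(1/7675392) = 3413/3837696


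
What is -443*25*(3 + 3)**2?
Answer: -398700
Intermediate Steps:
-443*25*(3 + 3)**2 = -443*(6*5)**2 = -443*30**2 = -443*900 = -398700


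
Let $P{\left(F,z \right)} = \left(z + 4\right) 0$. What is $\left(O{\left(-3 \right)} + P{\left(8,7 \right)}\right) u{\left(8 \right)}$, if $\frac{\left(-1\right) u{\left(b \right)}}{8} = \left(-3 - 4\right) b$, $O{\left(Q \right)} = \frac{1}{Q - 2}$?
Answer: $- \frac{448}{5} \approx -89.6$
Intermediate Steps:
$P{\left(F,z \right)} = 0$ ($P{\left(F,z \right)} = \left(4 + z\right) 0 = 0$)
$O{\left(Q \right)} = \frac{1}{-2 + Q}$
$u{\left(b \right)} = 56 b$ ($u{\left(b \right)} = - 8 \left(-3 - 4\right) b = - 8 \left(- 7 b\right) = 56 b$)
$\left(O{\left(-3 \right)} + P{\left(8,7 \right)}\right) u{\left(8 \right)} = \left(\frac{1}{-2 - 3} + 0\right) 56 \cdot 8 = \left(\frac{1}{-5} + 0\right) 448 = \left(- \frac{1}{5} + 0\right) 448 = \left(- \frac{1}{5}\right) 448 = - \frac{448}{5}$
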